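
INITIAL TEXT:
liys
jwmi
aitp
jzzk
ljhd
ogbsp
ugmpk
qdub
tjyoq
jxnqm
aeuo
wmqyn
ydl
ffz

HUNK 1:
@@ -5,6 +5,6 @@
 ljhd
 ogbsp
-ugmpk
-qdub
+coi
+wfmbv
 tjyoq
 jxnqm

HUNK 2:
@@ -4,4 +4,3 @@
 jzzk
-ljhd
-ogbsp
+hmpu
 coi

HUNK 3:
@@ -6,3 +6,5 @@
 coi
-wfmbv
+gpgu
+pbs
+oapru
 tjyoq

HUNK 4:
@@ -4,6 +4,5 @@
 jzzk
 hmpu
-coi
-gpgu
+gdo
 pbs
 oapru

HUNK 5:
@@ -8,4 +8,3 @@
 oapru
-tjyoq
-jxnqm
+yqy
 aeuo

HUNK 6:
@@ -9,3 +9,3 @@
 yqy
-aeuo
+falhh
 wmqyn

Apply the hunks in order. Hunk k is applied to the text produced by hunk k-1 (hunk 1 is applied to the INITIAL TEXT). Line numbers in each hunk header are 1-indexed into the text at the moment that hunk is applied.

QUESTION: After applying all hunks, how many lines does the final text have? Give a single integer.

Hunk 1: at line 5 remove [ugmpk,qdub] add [coi,wfmbv] -> 14 lines: liys jwmi aitp jzzk ljhd ogbsp coi wfmbv tjyoq jxnqm aeuo wmqyn ydl ffz
Hunk 2: at line 4 remove [ljhd,ogbsp] add [hmpu] -> 13 lines: liys jwmi aitp jzzk hmpu coi wfmbv tjyoq jxnqm aeuo wmqyn ydl ffz
Hunk 3: at line 6 remove [wfmbv] add [gpgu,pbs,oapru] -> 15 lines: liys jwmi aitp jzzk hmpu coi gpgu pbs oapru tjyoq jxnqm aeuo wmqyn ydl ffz
Hunk 4: at line 4 remove [coi,gpgu] add [gdo] -> 14 lines: liys jwmi aitp jzzk hmpu gdo pbs oapru tjyoq jxnqm aeuo wmqyn ydl ffz
Hunk 5: at line 8 remove [tjyoq,jxnqm] add [yqy] -> 13 lines: liys jwmi aitp jzzk hmpu gdo pbs oapru yqy aeuo wmqyn ydl ffz
Hunk 6: at line 9 remove [aeuo] add [falhh] -> 13 lines: liys jwmi aitp jzzk hmpu gdo pbs oapru yqy falhh wmqyn ydl ffz
Final line count: 13

Answer: 13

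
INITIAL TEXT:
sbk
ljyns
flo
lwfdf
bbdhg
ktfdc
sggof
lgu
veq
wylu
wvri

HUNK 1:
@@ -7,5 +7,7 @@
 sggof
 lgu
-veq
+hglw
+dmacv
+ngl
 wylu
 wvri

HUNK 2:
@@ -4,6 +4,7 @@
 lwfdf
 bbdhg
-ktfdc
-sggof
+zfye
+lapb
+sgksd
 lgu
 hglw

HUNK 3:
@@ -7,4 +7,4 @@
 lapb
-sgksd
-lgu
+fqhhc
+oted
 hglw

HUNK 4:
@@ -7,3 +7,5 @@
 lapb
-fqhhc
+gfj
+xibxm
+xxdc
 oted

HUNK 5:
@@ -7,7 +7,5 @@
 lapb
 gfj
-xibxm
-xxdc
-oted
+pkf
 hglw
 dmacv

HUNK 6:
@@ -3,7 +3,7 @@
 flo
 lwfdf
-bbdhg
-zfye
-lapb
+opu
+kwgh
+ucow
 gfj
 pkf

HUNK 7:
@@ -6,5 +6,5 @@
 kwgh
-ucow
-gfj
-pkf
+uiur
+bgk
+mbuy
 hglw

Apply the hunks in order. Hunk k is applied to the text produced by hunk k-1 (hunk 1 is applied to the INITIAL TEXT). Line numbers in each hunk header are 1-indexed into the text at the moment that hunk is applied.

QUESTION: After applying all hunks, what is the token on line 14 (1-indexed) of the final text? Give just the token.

Answer: wvri

Derivation:
Hunk 1: at line 7 remove [veq] add [hglw,dmacv,ngl] -> 13 lines: sbk ljyns flo lwfdf bbdhg ktfdc sggof lgu hglw dmacv ngl wylu wvri
Hunk 2: at line 4 remove [ktfdc,sggof] add [zfye,lapb,sgksd] -> 14 lines: sbk ljyns flo lwfdf bbdhg zfye lapb sgksd lgu hglw dmacv ngl wylu wvri
Hunk 3: at line 7 remove [sgksd,lgu] add [fqhhc,oted] -> 14 lines: sbk ljyns flo lwfdf bbdhg zfye lapb fqhhc oted hglw dmacv ngl wylu wvri
Hunk 4: at line 7 remove [fqhhc] add [gfj,xibxm,xxdc] -> 16 lines: sbk ljyns flo lwfdf bbdhg zfye lapb gfj xibxm xxdc oted hglw dmacv ngl wylu wvri
Hunk 5: at line 7 remove [xibxm,xxdc,oted] add [pkf] -> 14 lines: sbk ljyns flo lwfdf bbdhg zfye lapb gfj pkf hglw dmacv ngl wylu wvri
Hunk 6: at line 3 remove [bbdhg,zfye,lapb] add [opu,kwgh,ucow] -> 14 lines: sbk ljyns flo lwfdf opu kwgh ucow gfj pkf hglw dmacv ngl wylu wvri
Hunk 7: at line 6 remove [ucow,gfj,pkf] add [uiur,bgk,mbuy] -> 14 lines: sbk ljyns flo lwfdf opu kwgh uiur bgk mbuy hglw dmacv ngl wylu wvri
Final line 14: wvri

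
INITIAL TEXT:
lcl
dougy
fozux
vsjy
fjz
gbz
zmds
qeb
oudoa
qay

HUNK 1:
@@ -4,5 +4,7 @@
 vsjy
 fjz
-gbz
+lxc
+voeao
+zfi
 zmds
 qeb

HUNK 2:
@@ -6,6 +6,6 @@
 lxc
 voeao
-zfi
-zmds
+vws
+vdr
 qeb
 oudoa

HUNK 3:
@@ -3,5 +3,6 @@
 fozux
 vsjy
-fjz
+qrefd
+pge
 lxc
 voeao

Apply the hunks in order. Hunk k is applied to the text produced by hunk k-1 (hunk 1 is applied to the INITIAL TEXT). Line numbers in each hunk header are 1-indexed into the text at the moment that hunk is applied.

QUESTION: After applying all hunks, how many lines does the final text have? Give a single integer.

Answer: 13

Derivation:
Hunk 1: at line 4 remove [gbz] add [lxc,voeao,zfi] -> 12 lines: lcl dougy fozux vsjy fjz lxc voeao zfi zmds qeb oudoa qay
Hunk 2: at line 6 remove [zfi,zmds] add [vws,vdr] -> 12 lines: lcl dougy fozux vsjy fjz lxc voeao vws vdr qeb oudoa qay
Hunk 3: at line 3 remove [fjz] add [qrefd,pge] -> 13 lines: lcl dougy fozux vsjy qrefd pge lxc voeao vws vdr qeb oudoa qay
Final line count: 13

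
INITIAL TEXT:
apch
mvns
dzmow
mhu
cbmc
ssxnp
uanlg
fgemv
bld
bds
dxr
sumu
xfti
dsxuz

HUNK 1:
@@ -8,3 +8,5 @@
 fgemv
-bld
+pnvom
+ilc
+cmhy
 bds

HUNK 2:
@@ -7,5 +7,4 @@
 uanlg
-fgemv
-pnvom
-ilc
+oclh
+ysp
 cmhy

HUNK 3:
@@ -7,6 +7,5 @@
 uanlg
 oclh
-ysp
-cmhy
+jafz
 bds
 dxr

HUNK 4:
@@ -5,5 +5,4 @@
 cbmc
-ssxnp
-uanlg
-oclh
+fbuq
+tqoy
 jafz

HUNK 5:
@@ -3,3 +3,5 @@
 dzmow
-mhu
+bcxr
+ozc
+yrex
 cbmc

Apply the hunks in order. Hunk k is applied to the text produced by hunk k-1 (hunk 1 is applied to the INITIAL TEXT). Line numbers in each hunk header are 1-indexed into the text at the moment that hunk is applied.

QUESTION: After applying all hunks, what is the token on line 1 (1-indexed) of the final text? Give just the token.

Answer: apch

Derivation:
Hunk 1: at line 8 remove [bld] add [pnvom,ilc,cmhy] -> 16 lines: apch mvns dzmow mhu cbmc ssxnp uanlg fgemv pnvom ilc cmhy bds dxr sumu xfti dsxuz
Hunk 2: at line 7 remove [fgemv,pnvom,ilc] add [oclh,ysp] -> 15 lines: apch mvns dzmow mhu cbmc ssxnp uanlg oclh ysp cmhy bds dxr sumu xfti dsxuz
Hunk 3: at line 7 remove [ysp,cmhy] add [jafz] -> 14 lines: apch mvns dzmow mhu cbmc ssxnp uanlg oclh jafz bds dxr sumu xfti dsxuz
Hunk 4: at line 5 remove [ssxnp,uanlg,oclh] add [fbuq,tqoy] -> 13 lines: apch mvns dzmow mhu cbmc fbuq tqoy jafz bds dxr sumu xfti dsxuz
Hunk 5: at line 3 remove [mhu] add [bcxr,ozc,yrex] -> 15 lines: apch mvns dzmow bcxr ozc yrex cbmc fbuq tqoy jafz bds dxr sumu xfti dsxuz
Final line 1: apch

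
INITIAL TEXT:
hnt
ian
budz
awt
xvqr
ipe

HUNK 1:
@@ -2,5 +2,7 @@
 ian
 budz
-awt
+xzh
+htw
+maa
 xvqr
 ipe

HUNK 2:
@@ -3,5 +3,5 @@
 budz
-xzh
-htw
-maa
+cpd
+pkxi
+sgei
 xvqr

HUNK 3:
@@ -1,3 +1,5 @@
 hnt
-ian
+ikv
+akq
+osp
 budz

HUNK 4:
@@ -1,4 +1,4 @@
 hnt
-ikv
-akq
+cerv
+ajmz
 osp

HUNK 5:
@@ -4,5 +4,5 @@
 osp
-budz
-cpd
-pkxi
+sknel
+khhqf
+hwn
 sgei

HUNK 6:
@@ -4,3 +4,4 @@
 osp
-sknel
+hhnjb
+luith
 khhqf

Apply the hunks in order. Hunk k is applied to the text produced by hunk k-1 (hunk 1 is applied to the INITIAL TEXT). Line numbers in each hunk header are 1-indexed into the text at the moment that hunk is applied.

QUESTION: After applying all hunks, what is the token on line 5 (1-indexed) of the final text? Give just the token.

Hunk 1: at line 2 remove [awt] add [xzh,htw,maa] -> 8 lines: hnt ian budz xzh htw maa xvqr ipe
Hunk 2: at line 3 remove [xzh,htw,maa] add [cpd,pkxi,sgei] -> 8 lines: hnt ian budz cpd pkxi sgei xvqr ipe
Hunk 3: at line 1 remove [ian] add [ikv,akq,osp] -> 10 lines: hnt ikv akq osp budz cpd pkxi sgei xvqr ipe
Hunk 4: at line 1 remove [ikv,akq] add [cerv,ajmz] -> 10 lines: hnt cerv ajmz osp budz cpd pkxi sgei xvqr ipe
Hunk 5: at line 4 remove [budz,cpd,pkxi] add [sknel,khhqf,hwn] -> 10 lines: hnt cerv ajmz osp sknel khhqf hwn sgei xvqr ipe
Hunk 6: at line 4 remove [sknel] add [hhnjb,luith] -> 11 lines: hnt cerv ajmz osp hhnjb luith khhqf hwn sgei xvqr ipe
Final line 5: hhnjb

Answer: hhnjb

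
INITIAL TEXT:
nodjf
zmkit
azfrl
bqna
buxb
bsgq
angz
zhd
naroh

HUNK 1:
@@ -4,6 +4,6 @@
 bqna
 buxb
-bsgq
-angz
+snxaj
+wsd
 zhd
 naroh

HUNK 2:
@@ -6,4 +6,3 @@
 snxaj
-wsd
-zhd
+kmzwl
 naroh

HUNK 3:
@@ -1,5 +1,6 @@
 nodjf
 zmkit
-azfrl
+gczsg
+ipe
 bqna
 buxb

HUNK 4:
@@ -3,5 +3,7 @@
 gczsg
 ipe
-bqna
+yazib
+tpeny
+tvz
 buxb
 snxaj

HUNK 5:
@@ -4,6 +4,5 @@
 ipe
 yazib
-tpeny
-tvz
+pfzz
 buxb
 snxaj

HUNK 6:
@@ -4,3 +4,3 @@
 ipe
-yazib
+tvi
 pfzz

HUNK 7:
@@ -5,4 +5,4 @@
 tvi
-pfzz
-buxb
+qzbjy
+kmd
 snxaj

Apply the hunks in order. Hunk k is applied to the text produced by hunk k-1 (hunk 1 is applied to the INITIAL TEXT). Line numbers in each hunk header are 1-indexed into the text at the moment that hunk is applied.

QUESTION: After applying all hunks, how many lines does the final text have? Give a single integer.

Answer: 10

Derivation:
Hunk 1: at line 4 remove [bsgq,angz] add [snxaj,wsd] -> 9 lines: nodjf zmkit azfrl bqna buxb snxaj wsd zhd naroh
Hunk 2: at line 6 remove [wsd,zhd] add [kmzwl] -> 8 lines: nodjf zmkit azfrl bqna buxb snxaj kmzwl naroh
Hunk 3: at line 1 remove [azfrl] add [gczsg,ipe] -> 9 lines: nodjf zmkit gczsg ipe bqna buxb snxaj kmzwl naroh
Hunk 4: at line 3 remove [bqna] add [yazib,tpeny,tvz] -> 11 lines: nodjf zmkit gczsg ipe yazib tpeny tvz buxb snxaj kmzwl naroh
Hunk 5: at line 4 remove [tpeny,tvz] add [pfzz] -> 10 lines: nodjf zmkit gczsg ipe yazib pfzz buxb snxaj kmzwl naroh
Hunk 6: at line 4 remove [yazib] add [tvi] -> 10 lines: nodjf zmkit gczsg ipe tvi pfzz buxb snxaj kmzwl naroh
Hunk 7: at line 5 remove [pfzz,buxb] add [qzbjy,kmd] -> 10 lines: nodjf zmkit gczsg ipe tvi qzbjy kmd snxaj kmzwl naroh
Final line count: 10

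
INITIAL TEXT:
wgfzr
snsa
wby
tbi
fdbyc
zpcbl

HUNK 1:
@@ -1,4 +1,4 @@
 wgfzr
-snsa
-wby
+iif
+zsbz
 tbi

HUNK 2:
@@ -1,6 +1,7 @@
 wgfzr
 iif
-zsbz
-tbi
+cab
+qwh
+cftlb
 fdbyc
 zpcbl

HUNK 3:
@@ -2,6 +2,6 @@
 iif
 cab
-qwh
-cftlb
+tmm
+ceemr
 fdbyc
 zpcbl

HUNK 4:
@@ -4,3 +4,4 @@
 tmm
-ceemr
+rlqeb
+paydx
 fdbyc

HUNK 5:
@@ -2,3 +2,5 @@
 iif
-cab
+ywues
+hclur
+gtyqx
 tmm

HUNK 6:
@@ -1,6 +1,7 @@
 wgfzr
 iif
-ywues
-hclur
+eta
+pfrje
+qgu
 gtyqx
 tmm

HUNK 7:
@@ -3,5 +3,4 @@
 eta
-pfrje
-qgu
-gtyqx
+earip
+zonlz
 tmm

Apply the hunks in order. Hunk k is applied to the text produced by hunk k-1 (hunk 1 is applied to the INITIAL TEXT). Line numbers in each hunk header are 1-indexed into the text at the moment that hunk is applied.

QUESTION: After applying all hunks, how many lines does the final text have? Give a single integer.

Hunk 1: at line 1 remove [snsa,wby] add [iif,zsbz] -> 6 lines: wgfzr iif zsbz tbi fdbyc zpcbl
Hunk 2: at line 1 remove [zsbz,tbi] add [cab,qwh,cftlb] -> 7 lines: wgfzr iif cab qwh cftlb fdbyc zpcbl
Hunk 3: at line 2 remove [qwh,cftlb] add [tmm,ceemr] -> 7 lines: wgfzr iif cab tmm ceemr fdbyc zpcbl
Hunk 4: at line 4 remove [ceemr] add [rlqeb,paydx] -> 8 lines: wgfzr iif cab tmm rlqeb paydx fdbyc zpcbl
Hunk 5: at line 2 remove [cab] add [ywues,hclur,gtyqx] -> 10 lines: wgfzr iif ywues hclur gtyqx tmm rlqeb paydx fdbyc zpcbl
Hunk 6: at line 1 remove [ywues,hclur] add [eta,pfrje,qgu] -> 11 lines: wgfzr iif eta pfrje qgu gtyqx tmm rlqeb paydx fdbyc zpcbl
Hunk 7: at line 3 remove [pfrje,qgu,gtyqx] add [earip,zonlz] -> 10 lines: wgfzr iif eta earip zonlz tmm rlqeb paydx fdbyc zpcbl
Final line count: 10

Answer: 10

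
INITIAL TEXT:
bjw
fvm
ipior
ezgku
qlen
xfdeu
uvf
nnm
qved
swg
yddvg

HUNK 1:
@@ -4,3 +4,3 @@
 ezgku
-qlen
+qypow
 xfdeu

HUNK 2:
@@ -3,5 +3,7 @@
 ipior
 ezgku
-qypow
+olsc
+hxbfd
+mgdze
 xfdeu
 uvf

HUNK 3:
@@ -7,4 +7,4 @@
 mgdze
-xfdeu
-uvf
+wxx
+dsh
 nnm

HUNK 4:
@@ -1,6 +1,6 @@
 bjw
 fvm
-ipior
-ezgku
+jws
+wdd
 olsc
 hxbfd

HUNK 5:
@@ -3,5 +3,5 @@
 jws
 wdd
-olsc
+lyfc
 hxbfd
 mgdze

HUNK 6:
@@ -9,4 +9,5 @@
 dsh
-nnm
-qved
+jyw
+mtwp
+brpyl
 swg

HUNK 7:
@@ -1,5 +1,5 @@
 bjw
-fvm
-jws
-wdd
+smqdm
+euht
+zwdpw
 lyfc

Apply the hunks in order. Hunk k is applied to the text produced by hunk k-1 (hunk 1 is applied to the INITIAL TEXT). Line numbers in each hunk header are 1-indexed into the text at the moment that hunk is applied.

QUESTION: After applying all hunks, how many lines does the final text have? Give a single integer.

Hunk 1: at line 4 remove [qlen] add [qypow] -> 11 lines: bjw fvm ipior ezgku qypow xfdeu uvf nnm qved swg yddvg
Hunk 2: at line 3 remove [qypow] add [olsc,hxbfd,mgdze] -> 13 lines: bjw fvm ipior ezgku olsc hxbfd mgdze xfdeu uvf nnm qved swg yddvg
Hunk 3: at line 7 remove [xfdeu,uvf] add [wxx,dsh] -> 13 lines: bjw fvm ipior ezgku olsc hxbfd mgdze wxx dsh nnm qved swg yddvg
Hunk 4: at line 1 remove [ipior,ezgku] add [jws,wdd] -> 13 lines: bjw fvm jws wdd olsc hxbfd mgdze wxx dsh nnm qved swg yddvg
Hunk 5: at line 3 remove [olsc] add [lyfc] -> 13 lines: bjw fvm jws wdd lyfc hxbfd mgdze wxx dsh nnm qved swg yddvg
Hunk 6: at line 9 remove [nnm,qved] add [jyw,mtwp,brpyl] -> 14 lines: bjw fvm jws wdd lyfc hxbfd mgdze wxx dsh jyw mtwp brpyl swg yddvg
Hunk 7: at line 1 remove [fvm,jws,wdd] add [smqdm,euht,zwdpw] -> 14 lines: bjw smqdm euht zwdpw lyfc hxbfd mgdze wxx dsh jyw mtwp brpyl swg yddvg
Final line count: 14

Answer: 14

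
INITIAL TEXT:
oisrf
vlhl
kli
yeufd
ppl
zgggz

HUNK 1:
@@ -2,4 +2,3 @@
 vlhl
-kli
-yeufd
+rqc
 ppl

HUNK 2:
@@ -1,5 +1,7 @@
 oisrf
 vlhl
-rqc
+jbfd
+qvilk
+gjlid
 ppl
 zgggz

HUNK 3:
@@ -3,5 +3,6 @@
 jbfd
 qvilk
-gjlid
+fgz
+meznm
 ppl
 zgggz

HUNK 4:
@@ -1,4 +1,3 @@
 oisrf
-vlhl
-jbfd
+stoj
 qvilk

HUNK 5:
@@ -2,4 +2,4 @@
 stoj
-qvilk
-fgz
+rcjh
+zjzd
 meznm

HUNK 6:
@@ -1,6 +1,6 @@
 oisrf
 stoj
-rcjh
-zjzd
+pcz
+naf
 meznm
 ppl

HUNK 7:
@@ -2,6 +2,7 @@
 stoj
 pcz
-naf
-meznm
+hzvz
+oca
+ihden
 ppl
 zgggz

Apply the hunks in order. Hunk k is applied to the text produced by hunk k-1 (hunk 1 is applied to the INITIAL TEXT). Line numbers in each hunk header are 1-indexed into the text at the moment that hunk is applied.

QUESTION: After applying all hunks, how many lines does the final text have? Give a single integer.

Answer: 8

Derivation:
Hunk 1: at line 2 remove [kli,yeufd] add [rqc] -> 5 lines: oisrf vlhl rqc ppl zgggz
Hunk 2: at line 1 remove [rqc] add [jbfd,qvilk,gjlid] -> 7 lines: oisrf vlhl jbfd qvilk gjlid ppl zgggz
Hunk 3: at line 3 remove [gjlid] add [fgz,meznm] -> 8 lines: oisrf vlhl jbfd qvilk fgz meznm ppl zgggz
Hunk 4: at line 1 remove [vlhl,jbfd] add [stoj] -> 7 lines: oisrf stoj qvilk fgz meznm ppl zgggz
Hunk 5: at line 2 remove [qvilk,fgz] add [rcjh,zjzd] -> 7 lines: oisrf stoj rcjh zjzd meznm ppl zgggz
Hunk 6: at line 1 remove [rcjh,zjzd] add [pcz,naf] -> 7 lines: oisrf stoj pcz naf meznm ppl zgggz
Hunk 7: at line 2 remove [naf,meznm] add [hzvz,oca,ihden] -> 8 lines: oisrf stoj pcz hzvz oca ihden ppl zgggz
Final line count: 8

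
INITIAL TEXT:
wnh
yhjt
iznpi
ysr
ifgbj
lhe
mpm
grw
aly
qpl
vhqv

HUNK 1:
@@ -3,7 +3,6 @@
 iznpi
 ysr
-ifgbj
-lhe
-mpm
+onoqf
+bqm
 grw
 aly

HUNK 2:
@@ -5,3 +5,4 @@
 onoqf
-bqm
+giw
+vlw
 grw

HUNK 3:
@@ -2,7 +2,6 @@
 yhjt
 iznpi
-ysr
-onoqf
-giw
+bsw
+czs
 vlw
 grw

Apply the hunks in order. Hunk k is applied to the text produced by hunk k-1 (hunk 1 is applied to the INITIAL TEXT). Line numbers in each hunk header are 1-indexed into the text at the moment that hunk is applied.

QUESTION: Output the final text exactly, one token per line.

Answer: wnh
yhjt
iznpi
bsw
czs
vlw
grw
aly
qpl
vhqv

Derivation:
Hunk 1: at line 3 remove [ifgbj,lhe,mpm] add [onoqf,bqm] -> 10 lines: wnh yhjt iznpi ysr onoqf bqm grw aly qpl vhqv
Hunk 2: at line 5 remove [bqm] add [giw,vlw] -> 11 lines: wnh yhjt iznpi ysr onoqf giw vlw grw aly qpl vhqv
Hunk 3: at line 2 remove [ysr,onoqf,giw] add [bsw,czs] -> 10 lines: wnh yhjt iznpi bsw czs vlw grw aly qpl vhqv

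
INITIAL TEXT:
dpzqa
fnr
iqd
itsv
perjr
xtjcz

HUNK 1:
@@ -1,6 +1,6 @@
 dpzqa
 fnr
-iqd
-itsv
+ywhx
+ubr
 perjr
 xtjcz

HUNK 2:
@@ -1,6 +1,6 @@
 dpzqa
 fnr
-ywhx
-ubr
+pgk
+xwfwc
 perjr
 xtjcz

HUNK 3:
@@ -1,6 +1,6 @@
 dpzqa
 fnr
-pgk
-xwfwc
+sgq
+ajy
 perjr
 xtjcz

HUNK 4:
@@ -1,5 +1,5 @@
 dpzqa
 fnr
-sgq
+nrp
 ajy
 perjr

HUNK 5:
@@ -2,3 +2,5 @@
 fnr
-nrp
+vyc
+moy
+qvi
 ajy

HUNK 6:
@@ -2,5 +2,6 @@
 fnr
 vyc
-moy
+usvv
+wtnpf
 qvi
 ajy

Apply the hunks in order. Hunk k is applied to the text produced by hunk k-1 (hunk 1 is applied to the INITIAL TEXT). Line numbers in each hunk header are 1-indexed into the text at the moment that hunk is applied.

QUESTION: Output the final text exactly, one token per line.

Answer: dpzqa
fnr
vyc
usvv
wtnpf
qvi
ajy
perjr
xtjcz

Derivation:
Hunk 1: at line 1 remove [iqd,itsv] add [ywhx,ubr] -> 6 lines: dpzqa fnr ywhx ubr perjr xtjcz
Hunk 2: at line 1 remove [ywhx,ubr] add [pgk,xwfwc] -> 6 lines: dpzqa fnr pgk xwfwc perjr xtjcz
Hunk 3: at line 1 remove [pgk,xwfwc] add [sgq,ajy] -> 6 lines: dpzqa fnr sgq ajy perjr xtjcz
Hunk 4: at line 1 remove [sgq] add [nrp] -> 6 lines: dpzqa fnr nrp ajy perjr xtjcz
Hunk 5: at line 2 remove [nrp] add [vyc,moy,qvi] -> 8 lines: dpzqa fnr vyc moy qvi ajy perjr xtjcz
Hunk 6: at line 2 remove [moy] add [usvv,wtnpf] -> 9 lines: dpzqa fnr vyc usvv wtnpf qvi ajy perjr xtjcz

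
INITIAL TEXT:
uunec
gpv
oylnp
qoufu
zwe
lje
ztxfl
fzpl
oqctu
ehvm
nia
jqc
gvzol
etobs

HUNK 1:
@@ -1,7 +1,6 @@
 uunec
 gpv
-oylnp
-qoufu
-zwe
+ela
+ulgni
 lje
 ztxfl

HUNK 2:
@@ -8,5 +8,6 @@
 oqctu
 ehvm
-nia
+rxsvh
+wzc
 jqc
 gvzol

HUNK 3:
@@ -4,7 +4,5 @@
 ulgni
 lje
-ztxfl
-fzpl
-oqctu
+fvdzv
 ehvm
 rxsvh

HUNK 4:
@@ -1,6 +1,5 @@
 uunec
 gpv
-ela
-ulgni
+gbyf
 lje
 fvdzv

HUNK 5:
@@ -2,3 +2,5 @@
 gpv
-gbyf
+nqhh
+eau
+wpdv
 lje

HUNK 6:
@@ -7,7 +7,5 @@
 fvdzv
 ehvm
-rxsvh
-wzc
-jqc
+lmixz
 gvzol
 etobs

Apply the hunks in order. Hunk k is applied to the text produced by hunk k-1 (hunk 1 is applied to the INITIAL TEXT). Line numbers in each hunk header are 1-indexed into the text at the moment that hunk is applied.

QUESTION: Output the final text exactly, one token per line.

Hunk 1: at line 1 remove [oylnp,qoufu,zwe] add [ela,ulgni] -> 13 lines: uunec gpv ela ulgni lje ztxfl fzpl oqctu ehvm nia jqc gvzol etobs
Hunk 2: at line 8 remove [nia] add [rxsvh,wzc] -> 14 lines: uunec gpv ela ulgni lje ztxfl fzpl oqctu ehvm rxsvh wzc jqc gvzol etobs
Hunk 3: at line 4 remove [ztxfl,fzpl,oqctu] add [fvdzv] -> 12 lines: uunec gpv ela ulgni lje fvdzv ehvm rxsvh wzc jqc gvzol etobs
Hunk 4: at line 1 remove [ela,ulgni] add [gbyf] -> 11 lines: uunec gpv gbyf lje fvdzv ehvm rxsvh wzc jqc gvzol etobs
Hunk 5: at line 2 remove [gbyf] add [nqhh,eau,wpdv] -> 13 lines: uunec gpv nqhh eau wpdv lje fvdzv ehvm rxsvh wzc jqc gvzol etobs
Hunk 6: at line 7 remove [rxsvh,wzc,jqc] add [lmixz] -> 11 lines: uunec gpv nqhh eau wpdv lje fvdzv ehvm lmixz gvzol etobs

Answer: uunec
gpv
nqhh
eau
wpdv
lje
fvdzv
ehvm
lmixz
gvzol
etobs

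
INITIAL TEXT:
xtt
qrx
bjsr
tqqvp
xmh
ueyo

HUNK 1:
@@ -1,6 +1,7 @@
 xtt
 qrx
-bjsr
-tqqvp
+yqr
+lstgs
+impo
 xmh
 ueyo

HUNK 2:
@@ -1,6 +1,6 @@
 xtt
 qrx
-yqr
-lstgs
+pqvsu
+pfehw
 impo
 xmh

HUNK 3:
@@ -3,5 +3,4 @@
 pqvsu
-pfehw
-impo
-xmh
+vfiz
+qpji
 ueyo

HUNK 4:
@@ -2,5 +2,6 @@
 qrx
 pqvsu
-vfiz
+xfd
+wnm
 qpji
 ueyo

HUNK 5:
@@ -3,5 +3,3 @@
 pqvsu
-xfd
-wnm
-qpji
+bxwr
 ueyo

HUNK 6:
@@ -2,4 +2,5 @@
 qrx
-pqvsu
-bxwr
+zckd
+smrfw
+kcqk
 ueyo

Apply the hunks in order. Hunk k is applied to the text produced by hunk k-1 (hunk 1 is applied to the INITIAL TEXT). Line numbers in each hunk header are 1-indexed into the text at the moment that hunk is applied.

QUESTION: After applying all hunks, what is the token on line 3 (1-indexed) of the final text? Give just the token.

Answer: zckd

Derivation:
Hunk 1: at line 1 remove [bjsr,tqqvp] add [yqr,lstgs,impo] -> 7 lines: xtt qrx yqr lstgs impo xmh ueyo
Hunk 2: at line 1 remove [yqr,lstgs] add [pqvsu,pfehw] -> 7 lines: xtt qrx pqvsu pfehw impo xmh ueyo
Hunk 3: at line 3 remove [pfehw,impo,xmh] add [vfiz,qpji] -> 6 lines: xtt qrx pqvsu vfiz qpji ueyo
Hunk 4: at line 2 remove [vfiz] add [xfd,wnm] -> 7 lines: xtt qrx pqvsu xfd wnm qpji ueyo
Hunk 5: at line 3 remove [xfd,wnm,qpji] add [bxwr] -> 5 lines: xtt qrx pqvsu bxwr ueyo
Hunk 6: at line 2 remove [pqvsu,bxwr] add [zckd,smrfw,kcqk] -> 6 lines: xtt qrx zckd smrfw kcqk ueyo
Final line 3: zckd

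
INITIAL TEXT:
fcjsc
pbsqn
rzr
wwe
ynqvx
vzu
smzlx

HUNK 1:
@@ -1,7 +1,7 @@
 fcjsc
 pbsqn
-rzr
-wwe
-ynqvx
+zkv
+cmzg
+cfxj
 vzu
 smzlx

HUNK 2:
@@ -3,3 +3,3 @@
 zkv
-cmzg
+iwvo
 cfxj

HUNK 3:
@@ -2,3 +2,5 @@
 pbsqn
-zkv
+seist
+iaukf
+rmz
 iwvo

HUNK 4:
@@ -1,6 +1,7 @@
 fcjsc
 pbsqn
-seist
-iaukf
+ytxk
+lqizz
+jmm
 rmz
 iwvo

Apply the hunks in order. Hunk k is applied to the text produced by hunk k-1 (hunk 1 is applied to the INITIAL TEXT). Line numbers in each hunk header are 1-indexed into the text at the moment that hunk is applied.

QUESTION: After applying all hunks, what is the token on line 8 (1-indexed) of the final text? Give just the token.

Answer: cfxj

Derivation:
Hunk 1: at line 1 remove [rzr,wwe,ynqvx] add [zkv,cmzg,cfxj] -> 7 lines: fcjsc pbsqn zkv cmzg cfxj vzu smzlx
Hunk 2: at line 3 remove [cmzg] add [iwvo] -> 7 lines: fcjsc pbsqn zkv iwvo cfxj vzu smzlx
Hunk 3: at line 2 remove [zkv] add [seist,iaukf,rmz] -> 9 lines: fcjsc pbsqn seist iaukf rmz iwvo cfxj vzu smzlx
Hunk 4: at line 1 remove [seist,iaukf] add [ytxk,lqizz,jmm] -> 10 lines: fcjsc pbsqn ytxk lqizz jmm rmz iwvo cfxj vzu smzlx
Final line 8: cfxj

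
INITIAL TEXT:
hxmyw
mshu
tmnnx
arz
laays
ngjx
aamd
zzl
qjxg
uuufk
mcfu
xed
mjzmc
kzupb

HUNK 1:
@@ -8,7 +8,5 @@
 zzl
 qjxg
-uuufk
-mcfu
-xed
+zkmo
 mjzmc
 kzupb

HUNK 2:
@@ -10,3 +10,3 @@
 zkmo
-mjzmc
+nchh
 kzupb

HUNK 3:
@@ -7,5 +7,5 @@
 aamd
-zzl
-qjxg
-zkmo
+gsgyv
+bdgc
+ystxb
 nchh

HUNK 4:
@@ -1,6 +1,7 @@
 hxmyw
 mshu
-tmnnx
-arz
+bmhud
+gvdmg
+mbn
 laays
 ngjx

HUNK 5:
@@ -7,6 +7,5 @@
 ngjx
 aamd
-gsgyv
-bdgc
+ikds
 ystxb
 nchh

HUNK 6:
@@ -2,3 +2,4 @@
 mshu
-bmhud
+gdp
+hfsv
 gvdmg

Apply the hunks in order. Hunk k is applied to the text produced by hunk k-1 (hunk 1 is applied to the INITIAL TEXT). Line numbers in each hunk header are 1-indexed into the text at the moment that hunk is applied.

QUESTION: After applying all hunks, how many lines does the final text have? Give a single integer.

Hunk 1: at line 8 remove [uuufk,mcfu,xed] add [zkmo] -> 12 lines: hxmyw mshu tmnnx arz laays ngjx aamd zzl qjxg zkmo mjzmc kzupb
Hunk 2: at line 10 remove [mjzmc] add [nchh] -> 12 lines: hxmyw mshu tmnnx arz laays ngjx aamd zzl qjxg zkmo nchh kzupb
Hunk 3: at line 7 remove [zzl,qjxg,zkmo] add [gsgyv,bdgc,ystxb] -> 12 lines: hxmyw mshu tmnnx arz laays ngjx aamd gsgyv bdgc ystxb nchh kzupb
Hunk 4: at line 1 remove [tmnnx,arz] add [bmhud,gvdmg,mbn] -> 13 lines: hxmyw mshu bmhud gvdmg mbn laays ngjx aamd gsgyv bdgc ystxb nchh kzupb
Hunk 5: at line 7 remove [gsgyv,bdgc] add [ikds] -> 12 lines: hxmyw mshu bmhud gvdmg mbn laays ngjx aamd ikds ystxb nchh kzupb
Hunk 6: at line 2 remove [bmhud] add [gdp,hfsv] -> 13 lines: hxmyw mshu gdp hfsv gvdmg mbn laays ngjx aamd ikds ystxb nchh kzupb
Final line count: 13

Answer: 13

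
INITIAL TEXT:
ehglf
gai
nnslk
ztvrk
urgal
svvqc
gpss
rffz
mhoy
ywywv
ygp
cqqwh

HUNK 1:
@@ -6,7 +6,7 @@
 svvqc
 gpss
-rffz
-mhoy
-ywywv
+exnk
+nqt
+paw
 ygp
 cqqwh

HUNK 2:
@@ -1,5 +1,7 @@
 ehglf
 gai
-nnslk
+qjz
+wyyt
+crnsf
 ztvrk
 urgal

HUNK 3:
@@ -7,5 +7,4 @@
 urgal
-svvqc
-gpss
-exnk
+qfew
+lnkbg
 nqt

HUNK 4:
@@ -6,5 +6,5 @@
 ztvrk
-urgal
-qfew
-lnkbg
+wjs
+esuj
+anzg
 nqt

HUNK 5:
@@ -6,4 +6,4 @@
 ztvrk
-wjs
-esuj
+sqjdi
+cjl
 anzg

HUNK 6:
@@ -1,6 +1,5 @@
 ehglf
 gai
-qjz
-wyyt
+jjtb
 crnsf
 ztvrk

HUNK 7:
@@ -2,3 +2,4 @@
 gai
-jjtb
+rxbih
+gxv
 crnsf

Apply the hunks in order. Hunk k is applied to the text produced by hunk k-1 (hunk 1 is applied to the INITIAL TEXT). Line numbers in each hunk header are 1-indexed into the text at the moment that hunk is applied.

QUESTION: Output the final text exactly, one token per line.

Answer: ehglf
gai
rxbih
gxv
crnsf
ztvrk
sqjdi
cjl
anzg
nqt
paw
ygp
cqqwh

Derivation:
Hunk 1: at line 6 remove [rffz,mhoy,ywywv] add [exnk,nqt,paw] -> 12 lines: ehglf gai nnslk ztvrk urgal svvqc gpss exnk nqt paw ygp cqqwh
Hunk 2: at line 1 remove [nnslk] add [qjz,wyyt,crnsf] -> 14 lines: ehglf gai qjz wyyt crnsf ztvrk urgal svvqc gpss exnk nqt paw ygp cqqwh
Hunk 3: at line 7 remove [svvqc,gpss,exnk] add [qfew,lnkbg] -> 13 lines: ehglf gai qjz wyyt crnsf ztvrk urgal qfew lnkbg nqt paw ygp cqqwh
Hunk 4: at line 6 remove [urgal,qfew,lnkbg] add [wjs,esuj,anzg] -> 13 lines: ehglf gai qjz wyyt crnsf ztvrk wjs esuj anzg nqt paw ygp cqqwh
Hunk 5: at line 6 remove [wjs,esuj] add [sqjdi,cjl] -> 13 lines: ehglf gai qjz wyyt crnsf ztvrk sqjdi cjl anzg nqt paw ygp cqqwh
Hunk 6: at line 1 remove [qjz,wyyt] add [jjtb] -> 12 lines: ehglf gai jjtb crnsf ztvrk sqjdi cjl anzg nqt paw ygp cqqwh
Hunk 7: at line 2 remove [jjtb] add [rxbih,gxv] -> 13 lines: ehglf gai rxbih gxv crnsf ztvrk sqjdi cjl anzg nqt paw ygp cqqwh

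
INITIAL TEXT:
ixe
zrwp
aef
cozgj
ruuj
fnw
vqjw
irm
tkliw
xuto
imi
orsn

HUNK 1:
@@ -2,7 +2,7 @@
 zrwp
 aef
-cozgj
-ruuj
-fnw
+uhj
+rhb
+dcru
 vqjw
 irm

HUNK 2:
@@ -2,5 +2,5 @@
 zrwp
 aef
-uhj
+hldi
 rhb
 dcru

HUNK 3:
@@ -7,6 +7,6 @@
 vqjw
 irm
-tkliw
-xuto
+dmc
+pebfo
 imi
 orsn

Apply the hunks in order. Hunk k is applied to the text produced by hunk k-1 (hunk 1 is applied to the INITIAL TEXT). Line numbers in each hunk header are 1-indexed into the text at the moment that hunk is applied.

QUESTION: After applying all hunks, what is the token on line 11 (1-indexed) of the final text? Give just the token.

Hunk 1: at line 2 remove [cozgj,ruuj,fnw] add [uhj,rhb,dcru] -> 12 lines: ixe zrwp aef uhj rhb dcru vqjw irm tkliw xuto imi orsn
Hunk 2: at line 2 remove [uhj] add [hldi] -> 12 lines: ixe zrwp aef hldi rhb dcru vqjw irm tkliw xuto imi orsn
Hunk 3: at line 7 remove [tkliw,xuto] add [dmc,pebfo] -> 12 lines: ixe zrwp aef hldi rhb dcru vqjw irm dmc pebfo imi orsn
Final line 11: imi

Answer: imi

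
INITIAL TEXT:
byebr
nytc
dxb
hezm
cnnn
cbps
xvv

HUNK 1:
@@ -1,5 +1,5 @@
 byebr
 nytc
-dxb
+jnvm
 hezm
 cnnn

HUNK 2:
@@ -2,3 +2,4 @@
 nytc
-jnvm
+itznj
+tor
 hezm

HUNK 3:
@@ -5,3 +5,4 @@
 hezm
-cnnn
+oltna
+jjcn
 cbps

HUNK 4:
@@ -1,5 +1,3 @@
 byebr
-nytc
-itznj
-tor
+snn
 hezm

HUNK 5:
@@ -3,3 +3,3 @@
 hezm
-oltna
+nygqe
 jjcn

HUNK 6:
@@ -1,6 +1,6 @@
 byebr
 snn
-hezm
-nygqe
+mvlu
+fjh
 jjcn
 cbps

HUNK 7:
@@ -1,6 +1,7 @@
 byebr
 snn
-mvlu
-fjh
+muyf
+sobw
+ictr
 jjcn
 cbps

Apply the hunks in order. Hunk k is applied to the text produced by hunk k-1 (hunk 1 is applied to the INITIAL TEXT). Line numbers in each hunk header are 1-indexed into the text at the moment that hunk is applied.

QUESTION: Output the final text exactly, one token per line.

Hunk 1: at line 1 remove [dxb] add [jnvm] -> 7 lines: byebr nytc jnvm hezm cnnn cbps xvv
Hunk 2: at line 2 remove [jnvm] add [itznj,tor] -> 8 lines: byebr nytc itznj tor hezm cnnn cbps xvv
Hunk 3: at line 5 remove [cnnn] add [oltna,jjcn] -> 9 lines: byebr nytc itznj tor hezm oltna jjcn cbps xvv
Hunk 4: at line 1 remove [nytc,itznj,tor] add [snn] -> 7 lines: byebr snn hezm oltna jjcn cbps xvv
Hunk 5: at line 3 remove [oltna] add [nygqe] -> 7 lines: byebr snn hezm nygqe jjcn cbps xvv
Hunk 6: at line 1 remove [hezm,nygqe] add [mvlu,fjh] -> 7 lines: byebr snn mvlu fjh jjcn cbps xvv
Hunk 7: at line 1 remove [mvlu,fjh] add [muyf,sobw,ictr] -> 8 lines: byebr snn muyf sobw ictr jjcn cbps xvv

Answer: byebr
snn
muyf
sobw
ictr
jjcn
cbps
xvv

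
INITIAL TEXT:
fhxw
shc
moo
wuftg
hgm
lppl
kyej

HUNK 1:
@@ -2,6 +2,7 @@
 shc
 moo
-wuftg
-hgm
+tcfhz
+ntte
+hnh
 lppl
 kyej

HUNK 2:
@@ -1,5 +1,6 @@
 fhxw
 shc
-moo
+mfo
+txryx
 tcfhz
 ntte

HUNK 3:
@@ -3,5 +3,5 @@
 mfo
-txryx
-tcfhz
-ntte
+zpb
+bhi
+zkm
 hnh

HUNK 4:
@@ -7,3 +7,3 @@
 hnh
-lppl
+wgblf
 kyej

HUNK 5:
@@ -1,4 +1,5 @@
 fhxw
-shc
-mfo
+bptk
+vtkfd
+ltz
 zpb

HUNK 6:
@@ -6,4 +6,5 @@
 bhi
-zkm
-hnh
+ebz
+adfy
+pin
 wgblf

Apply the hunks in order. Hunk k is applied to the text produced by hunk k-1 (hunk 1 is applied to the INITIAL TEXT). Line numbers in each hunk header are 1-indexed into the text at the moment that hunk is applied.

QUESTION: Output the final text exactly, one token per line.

Answer: fhxw
bptk
vtkfd
ltz
zpb
bhi
ebz
adfy
pin
wgblf
kyej

Derivation:
Hunk 1: at line 2 remove [wuftg,hgm] add [tcfhz,ntte,hnh] -> 8 lines: fhxw shc moo tcfhz ntte hnh lppl kyej
Hunk 2: at line 1 remove [moo] add [mfo,txryx] -> 9 lines: fhxw shc mfo txryx tcfhz ntte hnh lppl kyej
Hunk 3: at line 3 remove [txryx,tcfhz,ntte] add [zpb,bhi,zkm] -> 9 lines: fhxw shc mfo zpb bhi zkm hnh lppl kyej
Hunk 4: at line 7 remove [lppl] add [wgblf] -> 9 lines: fhxw shc mfo zpb bhi zkm hnh wgblf kyej
Hunk 5: at line 1 remove [shc,mfo] add [bptk,vtkfd,ltz] -> 10 lines: fhxw bptk vtkfd ltz zpb bhi zkm hnh wgblf kyej
Hunk 6: at line 6 remove [zkm,hnh] add [ebz,adfy,pin] -> 11 lines: fhxw bptk vtkfd ltz zpb bhi ebz adfy pin wgblf kyej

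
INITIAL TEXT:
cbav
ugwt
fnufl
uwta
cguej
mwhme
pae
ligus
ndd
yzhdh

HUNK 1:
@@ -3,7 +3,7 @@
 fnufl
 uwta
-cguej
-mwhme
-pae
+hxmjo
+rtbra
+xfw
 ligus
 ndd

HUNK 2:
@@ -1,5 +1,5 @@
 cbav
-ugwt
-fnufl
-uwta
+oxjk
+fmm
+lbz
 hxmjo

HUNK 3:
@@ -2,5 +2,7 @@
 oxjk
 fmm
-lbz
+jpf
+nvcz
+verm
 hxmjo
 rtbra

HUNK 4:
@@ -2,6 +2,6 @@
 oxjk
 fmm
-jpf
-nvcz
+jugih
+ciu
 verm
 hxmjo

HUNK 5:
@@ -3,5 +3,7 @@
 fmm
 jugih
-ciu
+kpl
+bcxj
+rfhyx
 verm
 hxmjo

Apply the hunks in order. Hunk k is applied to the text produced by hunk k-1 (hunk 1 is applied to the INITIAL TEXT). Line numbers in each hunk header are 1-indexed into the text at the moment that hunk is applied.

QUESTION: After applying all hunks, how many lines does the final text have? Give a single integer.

Answer: 14

Derivation:
Hunk 1: at line 3 remove [cguej,mwhme,pae] add [hxmjo,rtbra,xfw] -> 10 lines: cbav ugwt fnufl uwta hxmjo rtbra xfw ligus ndd yzhdh
Hunk 2: at line 1 remove [ugwt,fnufl,uwta] add [oxjk,fmm,lbz] -> 10 lines: cbav oxjk fmm lbz hxmjo rtbra xfw ligus ndd yzhdh
Hunk 3: at line 2 remove [lbz] add [jpf,nvcz,verm] -> 12 lines: cbav oxjk fmm jpf nvcz verm hxmjo rtbra xfw ligus ndd yzhdh
Hunk 4: at line 2 remove [jpf,nvcz] add [jugih,ciu] -> 12 lines: cbav oxjk fmm jugih ciu verm hxmjo rtbra xfw ligus ndd yzhdh
Hunk 5: at line 3 remove [ciu] add [kpl,bcxj,rfhyx] -> 14 lines: cbav oxjk fmm jugih kpl bcxj rfhyx verm hxmjo rtbra xfw ligus ndd yzhdh
Final line count: 14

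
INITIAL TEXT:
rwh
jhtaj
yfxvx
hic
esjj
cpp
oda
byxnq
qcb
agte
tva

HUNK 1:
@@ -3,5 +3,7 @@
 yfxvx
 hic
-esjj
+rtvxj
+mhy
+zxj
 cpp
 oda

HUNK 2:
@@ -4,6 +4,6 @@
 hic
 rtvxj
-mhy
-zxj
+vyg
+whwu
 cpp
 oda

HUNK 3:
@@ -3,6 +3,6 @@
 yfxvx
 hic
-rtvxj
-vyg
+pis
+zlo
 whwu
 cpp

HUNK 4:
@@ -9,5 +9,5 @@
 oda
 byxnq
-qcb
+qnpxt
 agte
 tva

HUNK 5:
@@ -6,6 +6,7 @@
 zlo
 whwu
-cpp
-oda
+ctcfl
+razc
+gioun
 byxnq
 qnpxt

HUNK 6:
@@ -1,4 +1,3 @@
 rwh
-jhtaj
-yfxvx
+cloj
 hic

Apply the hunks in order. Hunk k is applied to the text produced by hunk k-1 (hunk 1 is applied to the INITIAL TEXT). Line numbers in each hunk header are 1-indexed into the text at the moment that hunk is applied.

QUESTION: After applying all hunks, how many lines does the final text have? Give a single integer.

Answer: 13

Derivation:
Hunk 1: at line 3 remove [esjj] add [rtvxj,mhy,zxj] -> 13 lines: rwh jhtaj yfxvx hic rtvxj mhy zxj cpp oda byxnq qcb agte tva
Hunk 2: at line 4 remove [mhy,zxj] add [vyg,whwu] -> 13 lines: rwh jhtaj yfxvx hic rtvxj vyg whwu cpp oda byxnq qcb agte tva
Hunk 3: at line 3 remove [rtvxj,vyg] add [pis,zlo] -> 13 lines: rwh jhtaj yfxvx hic pis zlo whwu cpp oda byxnq qcb agte tva
Hunk 4: at line 9 remove [qcb] add [qnpxt] -> 13 lines: rwh jhtaj yfxvx hic pis zlo whwu cpp oda byxnq qnpxt agte tva
Hunk 5: at line 6 remove [cpp,oda] add [ctcfl,razc,gioun] -> 14 lines: rwh jhtaj yfxvx hic pis zlo whwu ctcfl razc gioun byxnq qnpxt agte tva
Hunk 6: at line 1 remove [jhtaj,yfxvx] add [cloj] -> 13 lines: rwh cloj hic pis zlo whwu ctcfl razc gioun byxnq qnpxt agte tva
Final line count: 13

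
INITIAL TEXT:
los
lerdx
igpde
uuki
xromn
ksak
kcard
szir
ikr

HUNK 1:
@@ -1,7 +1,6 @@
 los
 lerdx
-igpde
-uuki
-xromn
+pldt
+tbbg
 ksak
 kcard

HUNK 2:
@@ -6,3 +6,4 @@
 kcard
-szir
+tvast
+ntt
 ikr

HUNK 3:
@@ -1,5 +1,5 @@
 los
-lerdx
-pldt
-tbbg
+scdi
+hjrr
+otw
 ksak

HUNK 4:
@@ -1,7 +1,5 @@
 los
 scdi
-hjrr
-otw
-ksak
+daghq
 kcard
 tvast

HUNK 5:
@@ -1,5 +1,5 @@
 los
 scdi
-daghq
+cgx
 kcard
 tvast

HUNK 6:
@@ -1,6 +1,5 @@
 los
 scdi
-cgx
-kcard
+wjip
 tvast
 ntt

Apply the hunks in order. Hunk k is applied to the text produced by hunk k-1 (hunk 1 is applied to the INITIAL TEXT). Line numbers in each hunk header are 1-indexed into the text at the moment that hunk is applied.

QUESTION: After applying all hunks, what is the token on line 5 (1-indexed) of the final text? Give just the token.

Answer: ntt

Derivation:
Hunk 1: at line 1 remove [igpde,uuki,xromn] add [pldt,tbbg] -> 8 lines: los lerdx pldt tbbg ksak kcard szir ikr
Hunk 2: at line 6 remove [szir] add [tvast,ntt] -> 9 lines: los lerdx pldt tbbg ksak kcard tvast ntt ikr
Hunk 3: at line 1 remove [lerdx,pldt,tbbg] add [scdi,hjrr,otw] -> 9 lines: los scdi hjrr otw ksak kcard tvast ntt ikr
Hunk 4: at line 1 remove [hjrr,otw,ksak] add [daghq] -> 7 lines: los scdi daghq kcard tvast ntt ikr
Hunk 5: at line 1 remove [daghq] add [cgx] -> 7 lines: los scdi cgx kcard tvast ntt ikr
Hunk 6: at line 1 remove [cgx,kcard] add [wjip] -> 6 lines: los scdi wjip tvast ntt ikr
Final line 5: ntt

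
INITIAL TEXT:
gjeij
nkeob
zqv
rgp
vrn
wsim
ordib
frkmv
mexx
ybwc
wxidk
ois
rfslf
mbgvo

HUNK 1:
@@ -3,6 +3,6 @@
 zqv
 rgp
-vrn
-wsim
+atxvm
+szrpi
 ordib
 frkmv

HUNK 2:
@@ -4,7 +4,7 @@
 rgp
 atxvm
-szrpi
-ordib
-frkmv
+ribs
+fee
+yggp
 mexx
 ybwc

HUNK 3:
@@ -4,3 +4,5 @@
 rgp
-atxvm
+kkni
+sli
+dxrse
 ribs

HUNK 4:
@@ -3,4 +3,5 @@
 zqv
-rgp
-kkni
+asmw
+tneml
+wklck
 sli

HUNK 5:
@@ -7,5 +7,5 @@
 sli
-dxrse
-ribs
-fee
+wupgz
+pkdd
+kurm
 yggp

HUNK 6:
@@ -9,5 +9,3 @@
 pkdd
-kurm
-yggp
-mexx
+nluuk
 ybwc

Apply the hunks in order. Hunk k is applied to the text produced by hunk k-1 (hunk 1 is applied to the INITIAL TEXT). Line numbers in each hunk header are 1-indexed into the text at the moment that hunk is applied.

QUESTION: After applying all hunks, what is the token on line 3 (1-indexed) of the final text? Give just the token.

Hunk 1: at line 3 remove [vrn,wsim] add [atxvm,szrpi] -> 14 lines: gjeij nkeob zqv rgp atxvm szrpi ordib frkmv mexx ybwc wxidk ois rfslf mbgvo
Hunk 2: at line 4 remove [szrpi,ordib,frkmv] add [ribs,fee,yggp] -> 14 lines: gjeij nkeob zqv rgp atxvm ribs fee yggp mexx ybwc wxidk ois rfslf mbgvo
Hunk 3: at line 4 remove [atxvm] add [kkni,sli,dxrse] -> 16 lines: gjeij nkeob zqv rgp kkni sli dxrse ribs fee yggp mexx ybwc wxidk ois rfslf mbgvo
Hunk 4: at line 3 remove [rgp,kkni] add [asmw,tneml,wklck] -> 17 lines: gjeij nkeob zqv asmw tneml wklck sli dxrse ribs fee yggp mexx ybwc wxidk ois rfslf mbgvo
Hunk 5: at line 7 remove [dxrse,ribs,fee] add [wupgz,pkdd,kurm] -> 17 lines: gjeij nkeob zqv asmw tneml wklck sli wupgz pkdd kurm yggp mexx ybwc wxidk ois rfslf mbgvo
Hunk 6: at line 9 remove [kurm,yggp,mexx] add [nluuk] -> 15 lines: gjeij nkeob zqv asmw tneml wklck sli wupgz pkdd nluuk ybwc wxidk ois rfslf mbgvo
Final line 3: zqv

Answer: zqv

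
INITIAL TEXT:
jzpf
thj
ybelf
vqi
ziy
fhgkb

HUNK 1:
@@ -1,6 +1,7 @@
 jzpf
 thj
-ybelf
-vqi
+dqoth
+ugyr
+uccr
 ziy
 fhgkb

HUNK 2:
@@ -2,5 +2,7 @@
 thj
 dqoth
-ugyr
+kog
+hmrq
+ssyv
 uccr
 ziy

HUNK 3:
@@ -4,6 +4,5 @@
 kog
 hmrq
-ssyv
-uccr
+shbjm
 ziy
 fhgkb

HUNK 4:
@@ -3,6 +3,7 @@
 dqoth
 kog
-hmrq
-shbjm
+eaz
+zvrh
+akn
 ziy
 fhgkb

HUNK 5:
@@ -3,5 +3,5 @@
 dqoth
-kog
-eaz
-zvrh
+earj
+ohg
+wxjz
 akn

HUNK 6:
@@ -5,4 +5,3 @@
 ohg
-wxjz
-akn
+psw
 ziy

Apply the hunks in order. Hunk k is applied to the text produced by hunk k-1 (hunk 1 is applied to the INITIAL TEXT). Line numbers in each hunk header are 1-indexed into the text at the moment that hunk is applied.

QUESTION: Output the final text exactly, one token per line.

Answer: jzpf
thj
dqoth
earj
ohg
psw
ziy
fhgkb

Derivation:
Hunk 1: at line 1 remove [ybelf,vqi] add [dqoth,ugyr,uccr] -> 7 lines: jzpf thj dqoth ugyr uccr ziy fhgkb
Hunk 2: at line 2 remove [ugyr] add [kog,hmrq,ssyv] -> 9 lines: jzpf thj dqoth kog hmrq ssyv uccr ziy fhgkb
Hunk 3: at line 4 remove [ssyv,uccr] add [shbjm] -> 8 lines: jzpf thj dqoth kog hmrq shbjm ziy fhgkb
Hunk 4: at line 3 remove [hmrq,shbjm] add [eaz,zvrh,akn] -> 9 lines: jzpf thj dqoth kog eaz zvrh akn ziy fhgkb
Hunk 5: at line 3 remove [kog,eaz,zvrh] add [earj,ohg,wxjz] -> 9 lines: jzpf thj dqoth earj ohg wxjz akn ziy fhgkb
Hunk 6: at line 5 remove [wxjz,akn] add [psw] -> 8 lines: jzpf thj dqoth earj ohg psw ziy fhgkb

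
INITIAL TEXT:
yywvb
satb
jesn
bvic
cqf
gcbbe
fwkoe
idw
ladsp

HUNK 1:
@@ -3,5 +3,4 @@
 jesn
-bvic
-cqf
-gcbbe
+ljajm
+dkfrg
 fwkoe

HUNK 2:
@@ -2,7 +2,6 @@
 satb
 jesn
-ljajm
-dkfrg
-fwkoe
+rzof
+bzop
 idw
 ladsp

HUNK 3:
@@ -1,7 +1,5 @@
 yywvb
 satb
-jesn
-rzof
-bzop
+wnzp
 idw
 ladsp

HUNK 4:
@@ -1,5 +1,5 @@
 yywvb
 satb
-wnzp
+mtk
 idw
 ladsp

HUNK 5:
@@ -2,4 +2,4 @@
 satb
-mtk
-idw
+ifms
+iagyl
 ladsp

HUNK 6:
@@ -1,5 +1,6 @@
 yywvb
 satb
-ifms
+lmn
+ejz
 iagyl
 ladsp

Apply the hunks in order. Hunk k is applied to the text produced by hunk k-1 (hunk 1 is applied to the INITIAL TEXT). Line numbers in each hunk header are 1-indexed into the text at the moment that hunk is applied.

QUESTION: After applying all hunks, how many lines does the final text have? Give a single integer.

Answer: 6

Derivation:
Hunk 1: at line 3 remove [bvic,cqf,gcbbe] add [ljajm,dkfrg] -> 8 lines: yywvb satb jesn ljajm dkfrg fwkoe idw ladsp
Hunk 2: at line 2 remove [ljajm,dkfrg,fwkoe] add [rzof,bzop] -> 7 lines: yywvb satb jesn rzof bzop idw ladsp
Hunk 3: at line 1 remove [jesn,rzof,bzop] add [wnzp] -> 5 lines: yywvb satb wnzp idw ladsp
Hunk 4: at line 1 remove [wnzp] add [mtk] -> 5 lines: yywvb satb mtk idw ladsp
Hunk 5: at line 2 remove [mtk,idw] add [ifms,iagyl] -> 5 lines: yywvb satb ifms iagyl ladsp
Hunk 6: at line 1 remove [ifms] add [lmn,ejz] -> 6 lines: yywvb satb lmn ejz iagyl ladsp
Final line count: 6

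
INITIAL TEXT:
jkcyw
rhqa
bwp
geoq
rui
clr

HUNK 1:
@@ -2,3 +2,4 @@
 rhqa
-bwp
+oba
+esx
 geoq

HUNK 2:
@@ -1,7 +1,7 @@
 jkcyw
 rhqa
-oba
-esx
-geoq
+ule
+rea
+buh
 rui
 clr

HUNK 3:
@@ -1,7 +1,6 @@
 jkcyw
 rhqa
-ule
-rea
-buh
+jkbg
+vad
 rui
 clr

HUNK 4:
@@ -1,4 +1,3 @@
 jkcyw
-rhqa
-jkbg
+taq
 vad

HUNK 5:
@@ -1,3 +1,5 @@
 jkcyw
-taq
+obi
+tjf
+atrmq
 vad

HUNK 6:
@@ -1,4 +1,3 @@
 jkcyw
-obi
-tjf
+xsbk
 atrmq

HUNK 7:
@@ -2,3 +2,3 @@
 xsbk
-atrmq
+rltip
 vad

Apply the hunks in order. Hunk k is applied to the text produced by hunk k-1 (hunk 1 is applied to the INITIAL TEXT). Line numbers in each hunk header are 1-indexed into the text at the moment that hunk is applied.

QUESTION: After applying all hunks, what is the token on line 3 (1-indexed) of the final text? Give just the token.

Hunk 1: at line 2 remove [bwp] add [oba,esx] -> 7 lines: jkcyw rhqa oba esx geoq rui clr
Hunk 2: at line 1 remove [oba,esx,geoq] add [ule,rea,buh] -> 7 lines: jkcyw rhqa ule rea buh rui clr
Hunk 3: at line 1 remove [ule,rea,buh] add [jkbg,vad] -> 6 lines: jkcyw rhqa jkbg vad rui clr
Hunk 4: at line 1 remove [rhqa,jkbg] add [taq] -> 5 lines: jkcyw taq vad rui clr
Hunk 5: at line 1 remove [taq] add [obi,tjf,atrmq] -> 7 lines: jkcyw obi tjf atrmq vad rui clr
Hunk 6: at line 1 remove [obi,tjf] add [xsbk] -> 6 lines: jkcyw xsbk atrmq vad rui clr
Hunk 7: at line 2 remove [atrmq] add [rltip] -> 6 lines: jkcyw xsbk rltip vad rui clr
Final line 3: rltip

Answer: rltip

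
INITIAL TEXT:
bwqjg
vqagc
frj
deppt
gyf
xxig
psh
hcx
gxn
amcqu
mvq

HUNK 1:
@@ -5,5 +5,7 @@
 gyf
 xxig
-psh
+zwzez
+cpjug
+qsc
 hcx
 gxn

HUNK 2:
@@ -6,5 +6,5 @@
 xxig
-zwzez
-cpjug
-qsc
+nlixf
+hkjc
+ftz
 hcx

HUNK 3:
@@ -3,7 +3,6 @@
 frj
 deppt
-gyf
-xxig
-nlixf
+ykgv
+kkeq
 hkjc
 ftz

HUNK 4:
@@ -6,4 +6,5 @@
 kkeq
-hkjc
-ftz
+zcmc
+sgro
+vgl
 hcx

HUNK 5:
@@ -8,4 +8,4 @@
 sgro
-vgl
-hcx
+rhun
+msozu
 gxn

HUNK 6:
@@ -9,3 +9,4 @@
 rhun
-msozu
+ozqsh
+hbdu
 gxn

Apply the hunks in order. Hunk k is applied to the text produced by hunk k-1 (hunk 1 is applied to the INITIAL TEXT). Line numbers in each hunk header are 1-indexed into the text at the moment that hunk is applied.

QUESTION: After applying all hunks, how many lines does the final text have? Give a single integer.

Answer: 14

Derivation:
Hunk 1: at line 5 remove [psh] add [zwzez,cpjug,qsc] -> 13 lines: bwqjg vqagc frj deppt gyf xxig zwzez cpjug qsc hcx gxn amcqu mvq
Hunk 2: at line 6 remove [zwzez,cpjug,qsc] add [nlixf,hkjc,ftz] -> 13 lines: bwqjg vqagc frj deppt gyf xxig nlixf hkjc ftz hcx gxn amcqu mvq
Hunk 3: at line 3 remove [gyf,xxig,nlixf] add [ykgv,kkeq] -> 12 lines: bwqjg vqagc frj deppt ykgv kkeq hkjc ftz hcx gxn amcqu mvq
Hunk 4: at line 6 remove [hkjc,ftz] add [zcmc,sgro,vgl] -> 13 lines: bwqjg vqagc frj deppt ykgv kkeq zcmc sgro vgl hcx gxn amcqu mvq
Hunk 5: at line 8 remove [vgl,hcx] add [rhun,msozu] -> 13 lines: bwqjg vqagc frj deppt ykgv kkeq zcmc sgro rhun msozu gxn amcqu mvq
Hunk 6: at line 9 remove [msozu] add [ozqsh,hbdu] -> 14 lines: bwqjg vqagc frj deppt ykgv kkeq zcmc sgro rhun ozqsh hbdu gxn amcqu mvq
Final line count: 14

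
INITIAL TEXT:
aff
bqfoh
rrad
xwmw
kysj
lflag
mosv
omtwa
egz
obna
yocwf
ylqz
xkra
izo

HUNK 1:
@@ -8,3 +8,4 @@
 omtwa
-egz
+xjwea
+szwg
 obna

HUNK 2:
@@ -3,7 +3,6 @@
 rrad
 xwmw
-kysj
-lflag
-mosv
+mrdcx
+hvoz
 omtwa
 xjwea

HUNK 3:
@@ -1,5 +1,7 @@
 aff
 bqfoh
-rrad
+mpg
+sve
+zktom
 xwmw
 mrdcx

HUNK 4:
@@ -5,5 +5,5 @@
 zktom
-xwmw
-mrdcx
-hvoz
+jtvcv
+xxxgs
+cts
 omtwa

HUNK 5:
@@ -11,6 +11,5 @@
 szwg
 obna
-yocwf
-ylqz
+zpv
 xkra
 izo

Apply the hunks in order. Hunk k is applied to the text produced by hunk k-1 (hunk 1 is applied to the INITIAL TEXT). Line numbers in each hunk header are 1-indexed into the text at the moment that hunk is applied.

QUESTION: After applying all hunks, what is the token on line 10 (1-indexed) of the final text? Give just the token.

Hunk 1: at line 8 remove [egz] add [xjwea,szwg] -> 15 lines: aff bqfoh rrad xwmw kysj lflag mosv omtwa xjwea szwg obna yocwf ylqz xkra izo
Hunk 2: at line 3 remove [kysj,lflag,mosv] add [mrdcx,hvoz] -> 14 lines: aff bqfoh rrad xwmw mrdcx hvoz omtwa xjwea szwg obna yocwf ylqz xkra izo
Hunk 3: at line 1 remove [rrad] add [mpg,sve,zktom] -> 16 lines: aff bqfoh mpg sve zktom xwmw mrdcx hvoz omtwa xjwea szwg obna yocwf ylqz xkra izo
Hunk 4: at line 5 remove [xwmw,mrdcx,hvoz] add [jtvcv,xxxgs,cts] -> 16 lines: aff bqfoh mpg sve zktom jtvcv xxxgs cts omtwa xjwea szwg obna yocwf ylqz xkra izo
Hunk 5: at line 11 remove [yocwf,ylqz] add [zpv] -> 15 lines: aff bqfoh mpg sve zktom jtvcv xxxgs cts omtwa xjwea szwg obna zpv xkra izo
Final line 10: xjwea

Answer: xjwea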